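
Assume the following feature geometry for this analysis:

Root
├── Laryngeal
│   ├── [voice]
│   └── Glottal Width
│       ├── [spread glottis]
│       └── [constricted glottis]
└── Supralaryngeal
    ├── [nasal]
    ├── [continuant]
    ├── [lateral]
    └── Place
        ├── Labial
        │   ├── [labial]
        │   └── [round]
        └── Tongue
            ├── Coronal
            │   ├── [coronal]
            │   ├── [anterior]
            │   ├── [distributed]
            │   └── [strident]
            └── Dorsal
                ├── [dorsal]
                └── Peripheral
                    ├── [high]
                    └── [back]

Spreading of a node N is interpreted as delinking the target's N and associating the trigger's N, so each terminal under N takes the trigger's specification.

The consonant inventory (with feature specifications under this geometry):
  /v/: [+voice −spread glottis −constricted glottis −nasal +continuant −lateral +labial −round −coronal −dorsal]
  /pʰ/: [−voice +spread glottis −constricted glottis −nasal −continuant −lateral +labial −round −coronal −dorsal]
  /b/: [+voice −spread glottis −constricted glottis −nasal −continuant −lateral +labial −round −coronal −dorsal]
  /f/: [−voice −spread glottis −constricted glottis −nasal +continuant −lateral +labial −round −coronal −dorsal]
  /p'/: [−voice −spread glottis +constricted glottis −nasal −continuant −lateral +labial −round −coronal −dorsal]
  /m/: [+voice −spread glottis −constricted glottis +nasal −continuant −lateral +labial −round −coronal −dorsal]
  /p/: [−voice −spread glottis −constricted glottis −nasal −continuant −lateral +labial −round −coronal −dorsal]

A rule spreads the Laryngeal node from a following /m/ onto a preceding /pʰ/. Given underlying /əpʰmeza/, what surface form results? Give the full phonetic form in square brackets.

[əbmeza]

Terminals under Laryngeal in this geometry: [voice], [spread glottis], [constricted glottis].
Spreading Laryngeal from /m/ onto /pʰ/ replaces those values with /m/'s: [+voice], [−spread glottis], [−constricted glottis]. Features outside Laryngeal ([nasal], [continuant], [lateral], …) stay as in /pʰ/.
Among the inventory, only /b/ has exactly this specification, giving the surface form [əbmeza].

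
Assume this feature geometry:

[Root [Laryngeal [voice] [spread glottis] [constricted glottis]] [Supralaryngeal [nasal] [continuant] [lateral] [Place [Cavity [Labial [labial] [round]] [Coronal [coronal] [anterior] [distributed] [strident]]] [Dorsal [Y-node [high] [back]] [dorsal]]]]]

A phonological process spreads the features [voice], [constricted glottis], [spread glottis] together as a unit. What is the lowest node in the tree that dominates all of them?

Laryngeal

[voice]: Root > Laryngeal > [voice].
[constricted glottis]: Root > Laryngeal > [constricted glottis].
[spread glottis]: Root > Laryngeal > [spread glottis].
The listed terminals split across distinct daughters of Laryngeal, so Laryngeal itself is the smallest node containing them all.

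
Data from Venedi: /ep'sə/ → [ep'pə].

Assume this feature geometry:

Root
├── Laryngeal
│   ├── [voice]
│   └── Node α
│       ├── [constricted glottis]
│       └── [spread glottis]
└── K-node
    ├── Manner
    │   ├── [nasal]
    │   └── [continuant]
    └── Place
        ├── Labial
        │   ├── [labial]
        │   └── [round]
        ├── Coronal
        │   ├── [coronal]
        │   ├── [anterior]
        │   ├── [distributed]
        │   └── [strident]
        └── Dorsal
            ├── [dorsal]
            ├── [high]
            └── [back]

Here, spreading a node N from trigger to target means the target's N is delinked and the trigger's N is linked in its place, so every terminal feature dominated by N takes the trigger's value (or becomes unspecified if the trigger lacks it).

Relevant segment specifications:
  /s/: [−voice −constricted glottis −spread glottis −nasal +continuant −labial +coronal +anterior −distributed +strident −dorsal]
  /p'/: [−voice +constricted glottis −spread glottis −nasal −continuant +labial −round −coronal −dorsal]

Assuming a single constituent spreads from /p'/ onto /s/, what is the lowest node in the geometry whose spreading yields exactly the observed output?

The alternation /s/ → [p] changes [continuant], [labial], [round], [coronal], [anterior], [distributed], [strident] and nothing else.
These terminals are all dominated by K-node, and no proper subconstituent of K-node covers them all; K-node is their lowest common ancestor.
Spreading K-node from /p'/ overwrites each of those terminals with /p'/'s values, yielding exactly [p].
[constricted glottis] — on which /p'/ differs from /s/ — is unchanged, so Root cannot have spread; the constituent is no larger than K-node.

K-node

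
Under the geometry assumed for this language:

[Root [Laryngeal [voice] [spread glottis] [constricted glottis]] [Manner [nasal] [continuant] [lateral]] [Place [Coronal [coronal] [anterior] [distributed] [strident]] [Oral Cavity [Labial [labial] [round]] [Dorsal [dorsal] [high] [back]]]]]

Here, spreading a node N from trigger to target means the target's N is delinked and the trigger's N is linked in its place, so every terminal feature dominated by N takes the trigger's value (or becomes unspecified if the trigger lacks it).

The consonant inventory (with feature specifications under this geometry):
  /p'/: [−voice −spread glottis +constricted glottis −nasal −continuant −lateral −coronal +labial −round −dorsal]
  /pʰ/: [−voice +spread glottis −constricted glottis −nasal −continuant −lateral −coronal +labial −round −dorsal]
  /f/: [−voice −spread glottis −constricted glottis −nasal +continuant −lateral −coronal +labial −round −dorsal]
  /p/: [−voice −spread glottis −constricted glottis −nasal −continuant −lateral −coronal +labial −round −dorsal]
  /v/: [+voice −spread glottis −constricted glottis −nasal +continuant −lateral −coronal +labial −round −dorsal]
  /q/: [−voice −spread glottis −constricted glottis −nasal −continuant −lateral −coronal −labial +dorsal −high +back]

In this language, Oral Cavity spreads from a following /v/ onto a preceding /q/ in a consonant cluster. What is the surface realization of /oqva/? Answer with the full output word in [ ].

Oral Cavity immediately or transitively dominates [labial], [round], [dorsal], [high], [back].
After delinking /q/'s Oral Cavity and linking /v/'s, the affected terminals become [+labial], [−round], [−dorsal]; [voice], [spread glottis], [constricted glottis], … (outside Oral Cavity) are retained from /q/.
Among the inventory, only /p/ has exactly this specification, giving the surface form [opva].

[opva]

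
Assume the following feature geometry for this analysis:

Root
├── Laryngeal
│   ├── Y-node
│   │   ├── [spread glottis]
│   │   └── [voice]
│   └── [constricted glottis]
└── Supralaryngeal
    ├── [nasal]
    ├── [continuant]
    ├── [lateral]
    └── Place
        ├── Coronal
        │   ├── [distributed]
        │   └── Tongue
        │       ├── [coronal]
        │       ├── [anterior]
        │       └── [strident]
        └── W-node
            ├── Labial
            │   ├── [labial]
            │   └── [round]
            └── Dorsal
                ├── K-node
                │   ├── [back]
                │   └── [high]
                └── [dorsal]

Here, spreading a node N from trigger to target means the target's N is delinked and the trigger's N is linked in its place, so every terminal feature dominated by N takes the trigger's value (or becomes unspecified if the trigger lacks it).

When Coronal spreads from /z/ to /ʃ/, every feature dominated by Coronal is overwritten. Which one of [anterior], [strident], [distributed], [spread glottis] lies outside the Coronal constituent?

Coronal dominates exactly [distributed], [coronal], [anterior], [strident].
[distributed], [strident], [anterior] all lie under Coronal, so they are overwritten when Coronal spreads.
[spread glottis] attaches under Y-node, not under Coronal, so /ʃ/ retains its own value for [spread glottis].

[spread glottis]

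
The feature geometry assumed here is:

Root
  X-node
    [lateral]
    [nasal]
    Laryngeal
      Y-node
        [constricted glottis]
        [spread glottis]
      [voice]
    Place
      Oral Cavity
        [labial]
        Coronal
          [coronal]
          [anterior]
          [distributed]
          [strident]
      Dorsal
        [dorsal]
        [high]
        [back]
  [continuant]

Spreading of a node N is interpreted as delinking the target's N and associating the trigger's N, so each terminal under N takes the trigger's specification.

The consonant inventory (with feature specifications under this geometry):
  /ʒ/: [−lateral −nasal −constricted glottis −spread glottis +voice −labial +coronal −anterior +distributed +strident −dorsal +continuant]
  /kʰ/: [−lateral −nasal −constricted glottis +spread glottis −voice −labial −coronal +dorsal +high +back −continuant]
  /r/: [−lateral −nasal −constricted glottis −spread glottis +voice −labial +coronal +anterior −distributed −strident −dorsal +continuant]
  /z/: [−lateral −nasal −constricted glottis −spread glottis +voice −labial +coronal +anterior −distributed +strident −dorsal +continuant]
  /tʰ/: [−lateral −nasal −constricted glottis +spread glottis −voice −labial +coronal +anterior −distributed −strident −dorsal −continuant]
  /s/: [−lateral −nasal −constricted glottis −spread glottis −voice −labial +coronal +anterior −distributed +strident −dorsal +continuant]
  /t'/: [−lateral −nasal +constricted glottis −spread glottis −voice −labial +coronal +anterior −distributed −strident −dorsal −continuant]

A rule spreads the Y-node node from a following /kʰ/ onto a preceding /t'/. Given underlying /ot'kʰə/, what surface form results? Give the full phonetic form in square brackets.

[otʰkʰə]

The Y-node node dominates the terminals [constricted glottis], [spread glottis].
Spreading Y-node from /kʰ/ onto /t'/ replaces those values with /kʰ/'s: [−constricted glottis], [+spread glottis]. Features outside Y-node ([lateral], [nasal], [voice], …) stay as in /t'/.
The resulting bundle matches /tʰ/ in the inventory; substituting it for /t'/ gives [otʰkʰə].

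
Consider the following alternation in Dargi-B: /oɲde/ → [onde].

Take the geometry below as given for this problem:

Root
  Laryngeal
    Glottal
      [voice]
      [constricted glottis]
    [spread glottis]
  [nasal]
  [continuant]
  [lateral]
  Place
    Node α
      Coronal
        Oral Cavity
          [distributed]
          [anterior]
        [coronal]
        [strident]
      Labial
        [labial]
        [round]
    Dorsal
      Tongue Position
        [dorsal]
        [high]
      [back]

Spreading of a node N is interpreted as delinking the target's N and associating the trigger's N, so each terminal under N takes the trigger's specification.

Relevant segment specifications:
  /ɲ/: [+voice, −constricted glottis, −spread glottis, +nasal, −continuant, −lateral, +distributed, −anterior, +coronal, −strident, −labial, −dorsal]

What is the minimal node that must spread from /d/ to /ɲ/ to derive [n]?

Oral Cavity

Comparing /ɲ/ with its surface form [n], the features that change are [anterior], [distributed].
These terminals are all dominated by Oral Cavity, and no proper subconstituent of Oral Cavity covers them all; Oral Cavity is their lowest common ancestor.
Spreading Oral Cavity from /d/ overwrites each of those terminals with /d/'s values, yielding exactly [n].
[nasal] stays as in /ɲ/ although /d/ differs there, so no node dominating it spread; among the remaining candidates Oral Cavity is the lowest that derives the output.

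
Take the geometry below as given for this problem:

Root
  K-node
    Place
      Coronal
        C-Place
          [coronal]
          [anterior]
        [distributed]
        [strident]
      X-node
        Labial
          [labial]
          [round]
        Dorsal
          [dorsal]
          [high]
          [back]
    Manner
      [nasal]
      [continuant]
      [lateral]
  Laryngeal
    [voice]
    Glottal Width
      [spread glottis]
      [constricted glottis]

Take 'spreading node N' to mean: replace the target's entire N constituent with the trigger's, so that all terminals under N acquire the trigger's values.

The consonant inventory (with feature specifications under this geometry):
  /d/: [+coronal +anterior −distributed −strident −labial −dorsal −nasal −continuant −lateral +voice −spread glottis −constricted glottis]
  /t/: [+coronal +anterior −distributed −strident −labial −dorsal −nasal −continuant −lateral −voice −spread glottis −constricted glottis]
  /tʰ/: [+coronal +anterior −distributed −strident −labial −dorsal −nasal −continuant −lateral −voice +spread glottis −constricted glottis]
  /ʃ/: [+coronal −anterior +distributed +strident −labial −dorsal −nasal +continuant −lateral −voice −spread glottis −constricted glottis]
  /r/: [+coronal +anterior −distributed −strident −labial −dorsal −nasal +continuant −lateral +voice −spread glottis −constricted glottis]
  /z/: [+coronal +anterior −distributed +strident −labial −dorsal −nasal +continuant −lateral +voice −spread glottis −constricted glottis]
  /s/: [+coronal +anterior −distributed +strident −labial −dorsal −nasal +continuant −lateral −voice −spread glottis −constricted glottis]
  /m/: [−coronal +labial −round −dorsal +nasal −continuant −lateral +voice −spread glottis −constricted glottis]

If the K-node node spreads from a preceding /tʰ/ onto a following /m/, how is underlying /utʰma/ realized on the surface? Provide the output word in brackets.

[utʰda]

K-node immediately or transitively dominates [coronal], [anterior], [distributed], [strident], [labial], [round], [dorsal], [high], [back], [nasal], [continuant], [lateral].
After delinking /m/'s K-node and linking /tʰ/'s, the affected terminals become [+coronal], [+anterior], [−distributed], [−strident], [−labial], [−dorsal], [−nasal], [−continuant], [−lateral]; [voice], [spread glottis], [constricted glottis] (outside K-node) are retained from /m/.
Among the inventory, only /d/ has exactly this specification, giving the surface form [utʰda].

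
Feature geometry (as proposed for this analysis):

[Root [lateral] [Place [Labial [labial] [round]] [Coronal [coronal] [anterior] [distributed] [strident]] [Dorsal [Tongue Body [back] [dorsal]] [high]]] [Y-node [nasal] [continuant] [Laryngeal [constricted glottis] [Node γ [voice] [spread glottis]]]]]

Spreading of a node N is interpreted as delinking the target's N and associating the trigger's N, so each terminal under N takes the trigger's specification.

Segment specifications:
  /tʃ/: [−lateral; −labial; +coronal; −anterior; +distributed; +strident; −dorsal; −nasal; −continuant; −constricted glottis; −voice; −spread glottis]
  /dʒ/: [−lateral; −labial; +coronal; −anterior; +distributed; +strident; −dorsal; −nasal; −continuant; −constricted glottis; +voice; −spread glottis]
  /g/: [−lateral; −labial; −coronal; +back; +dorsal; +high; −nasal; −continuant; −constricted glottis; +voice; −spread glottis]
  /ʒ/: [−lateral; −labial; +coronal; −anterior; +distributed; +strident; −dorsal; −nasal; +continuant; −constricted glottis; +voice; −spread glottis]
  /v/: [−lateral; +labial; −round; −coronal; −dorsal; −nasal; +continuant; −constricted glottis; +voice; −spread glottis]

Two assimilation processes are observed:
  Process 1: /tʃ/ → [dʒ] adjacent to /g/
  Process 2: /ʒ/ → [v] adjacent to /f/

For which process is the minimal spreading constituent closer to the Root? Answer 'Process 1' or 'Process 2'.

Process 1: the feature that changes is [voice]; the minimal node is [voice] (depth 4).
In Process 2, [labial], [round], [coronal], [anterior], [distributed], [strident] change, so the minimal spreading node is Place at depth 1.
Place (depth 1) sits above [voice] (depth 4), making Process 2 the one with the higher spreading node.

Process 2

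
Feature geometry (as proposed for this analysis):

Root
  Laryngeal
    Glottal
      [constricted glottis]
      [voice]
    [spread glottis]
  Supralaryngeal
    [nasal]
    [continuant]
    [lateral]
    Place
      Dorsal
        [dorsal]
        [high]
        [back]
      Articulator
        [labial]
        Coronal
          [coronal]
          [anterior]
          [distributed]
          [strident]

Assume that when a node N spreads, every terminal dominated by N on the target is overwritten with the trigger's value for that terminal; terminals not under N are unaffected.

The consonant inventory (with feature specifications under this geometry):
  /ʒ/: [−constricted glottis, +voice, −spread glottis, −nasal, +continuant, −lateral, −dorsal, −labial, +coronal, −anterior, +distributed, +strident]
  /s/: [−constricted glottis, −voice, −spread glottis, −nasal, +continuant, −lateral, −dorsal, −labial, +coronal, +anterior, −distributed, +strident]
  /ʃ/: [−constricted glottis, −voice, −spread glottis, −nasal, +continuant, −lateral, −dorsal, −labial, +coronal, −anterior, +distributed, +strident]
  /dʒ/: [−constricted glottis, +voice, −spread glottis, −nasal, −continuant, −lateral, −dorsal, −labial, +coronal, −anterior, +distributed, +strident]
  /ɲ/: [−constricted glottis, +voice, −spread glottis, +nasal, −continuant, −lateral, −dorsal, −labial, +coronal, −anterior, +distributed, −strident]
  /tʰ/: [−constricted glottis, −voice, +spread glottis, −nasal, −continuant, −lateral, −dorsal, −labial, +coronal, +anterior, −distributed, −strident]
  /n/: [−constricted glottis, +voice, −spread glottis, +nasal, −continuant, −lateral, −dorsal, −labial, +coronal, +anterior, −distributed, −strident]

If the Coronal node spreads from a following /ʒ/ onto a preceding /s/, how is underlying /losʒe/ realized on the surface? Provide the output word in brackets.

[loʃʒe]

Coronal immediately or transitively dominates [coronal], [anterior], [distributed], [strident].
The target acquires /ʒ/'s values for everything under Coronal — [+coronal], [−anterior], [+distributed], [+strident] — while keeping its own [constricted glottis], [voice], [spread glottis], ….
The resulting bundle matches /ʃ/ in the inventory; substituting it for /s/ gives [loʃʒe].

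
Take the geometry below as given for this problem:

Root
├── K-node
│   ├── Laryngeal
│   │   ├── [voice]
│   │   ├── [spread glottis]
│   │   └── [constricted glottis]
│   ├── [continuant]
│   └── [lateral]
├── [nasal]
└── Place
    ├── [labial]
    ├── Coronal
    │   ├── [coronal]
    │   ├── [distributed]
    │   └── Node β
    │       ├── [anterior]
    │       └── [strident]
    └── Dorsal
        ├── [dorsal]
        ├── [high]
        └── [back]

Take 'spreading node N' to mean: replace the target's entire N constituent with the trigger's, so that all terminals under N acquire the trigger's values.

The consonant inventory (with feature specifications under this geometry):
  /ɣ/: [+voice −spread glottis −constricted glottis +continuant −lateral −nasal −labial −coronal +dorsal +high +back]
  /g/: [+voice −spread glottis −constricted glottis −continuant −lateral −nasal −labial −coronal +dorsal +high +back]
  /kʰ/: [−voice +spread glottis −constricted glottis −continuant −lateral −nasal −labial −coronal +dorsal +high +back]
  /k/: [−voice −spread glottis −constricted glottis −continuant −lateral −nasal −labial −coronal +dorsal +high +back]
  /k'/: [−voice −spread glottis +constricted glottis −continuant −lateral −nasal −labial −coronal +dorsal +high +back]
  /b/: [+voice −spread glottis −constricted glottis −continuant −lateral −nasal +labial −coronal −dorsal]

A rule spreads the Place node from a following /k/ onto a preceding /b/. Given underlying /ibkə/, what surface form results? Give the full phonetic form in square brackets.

[igkə]

Place immediately or transitively dominates [labial], [coronal], [distributed], [anterior], [strident], [dorsal], [high], [back].
After delinking /b/'s Place and linking /k/'s, the affected terminals become [−labial], [−coronal], [+dorsal], [+high], [+back]; [voice], [spread glottis], [constricted glottis], … (outside Place) are retained from /b/.
The resulting bundle matches /g/ in the inventory; substituting it for /b/ gives [igkə].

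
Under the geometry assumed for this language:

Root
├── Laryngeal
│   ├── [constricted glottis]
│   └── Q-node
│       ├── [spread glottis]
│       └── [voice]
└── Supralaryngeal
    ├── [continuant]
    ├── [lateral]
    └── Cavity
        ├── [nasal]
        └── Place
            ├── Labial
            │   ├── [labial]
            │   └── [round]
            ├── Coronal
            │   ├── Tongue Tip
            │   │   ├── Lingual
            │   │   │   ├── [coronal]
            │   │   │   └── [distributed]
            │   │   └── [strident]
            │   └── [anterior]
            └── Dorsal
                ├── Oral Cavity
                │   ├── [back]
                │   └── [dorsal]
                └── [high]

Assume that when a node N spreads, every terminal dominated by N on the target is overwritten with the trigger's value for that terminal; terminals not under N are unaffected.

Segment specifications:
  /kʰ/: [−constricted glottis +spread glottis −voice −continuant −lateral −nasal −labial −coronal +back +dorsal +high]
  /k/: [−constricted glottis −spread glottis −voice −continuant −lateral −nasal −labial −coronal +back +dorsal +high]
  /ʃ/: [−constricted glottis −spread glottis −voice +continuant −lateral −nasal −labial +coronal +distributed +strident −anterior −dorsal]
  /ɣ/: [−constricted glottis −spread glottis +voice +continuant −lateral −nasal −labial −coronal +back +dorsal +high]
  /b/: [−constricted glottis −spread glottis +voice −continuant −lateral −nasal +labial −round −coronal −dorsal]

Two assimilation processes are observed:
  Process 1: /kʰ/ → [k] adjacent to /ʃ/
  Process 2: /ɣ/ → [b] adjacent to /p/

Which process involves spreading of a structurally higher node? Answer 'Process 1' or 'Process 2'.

In Process 1, [spread glottis] changes, so the minimal spreading node is [spread glottis] at depth 3.
In Process 2, [continuant], [labial], [round], [dorsal], [high], [back] change, so the minimal spreading node is Supralaryngeal at depth 1.
Supralaryngeal is closer to Root than [spread glottis], so Process 2 spreads the higher node.

Process 2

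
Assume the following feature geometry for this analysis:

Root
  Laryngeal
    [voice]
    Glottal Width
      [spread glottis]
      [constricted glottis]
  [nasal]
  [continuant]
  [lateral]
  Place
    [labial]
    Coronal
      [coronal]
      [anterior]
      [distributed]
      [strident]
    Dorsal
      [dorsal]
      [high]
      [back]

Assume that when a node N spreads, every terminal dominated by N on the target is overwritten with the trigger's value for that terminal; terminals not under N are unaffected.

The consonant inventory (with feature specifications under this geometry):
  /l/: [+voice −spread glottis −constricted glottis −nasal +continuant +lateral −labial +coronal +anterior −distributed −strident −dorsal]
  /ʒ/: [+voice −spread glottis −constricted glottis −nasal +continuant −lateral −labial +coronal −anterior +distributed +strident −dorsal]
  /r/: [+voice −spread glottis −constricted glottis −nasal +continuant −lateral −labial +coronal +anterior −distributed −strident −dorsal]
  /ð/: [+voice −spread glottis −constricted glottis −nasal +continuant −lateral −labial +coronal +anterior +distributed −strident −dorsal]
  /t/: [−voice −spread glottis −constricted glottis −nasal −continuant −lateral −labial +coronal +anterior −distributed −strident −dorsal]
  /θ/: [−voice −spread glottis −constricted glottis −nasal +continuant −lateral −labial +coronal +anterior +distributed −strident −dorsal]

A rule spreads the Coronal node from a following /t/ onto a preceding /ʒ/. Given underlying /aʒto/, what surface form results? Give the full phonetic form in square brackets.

[arto]

Terminals under Coronal in this geometry: [coronal], [anterior], [distributed], [strident].
Spreading Coronal from /t/ onto /ʒ/ replaces those values with /t/'s: [+coronal], [+anterior], [−distributed], [−strident]. Features outside Coronal ([voice], [spread glottis], [constricted glottis], …) stay as in /ʒ/.
The resulting bundle matches /r/ in the inventory; substituting it for /ʒ/ gives [arto].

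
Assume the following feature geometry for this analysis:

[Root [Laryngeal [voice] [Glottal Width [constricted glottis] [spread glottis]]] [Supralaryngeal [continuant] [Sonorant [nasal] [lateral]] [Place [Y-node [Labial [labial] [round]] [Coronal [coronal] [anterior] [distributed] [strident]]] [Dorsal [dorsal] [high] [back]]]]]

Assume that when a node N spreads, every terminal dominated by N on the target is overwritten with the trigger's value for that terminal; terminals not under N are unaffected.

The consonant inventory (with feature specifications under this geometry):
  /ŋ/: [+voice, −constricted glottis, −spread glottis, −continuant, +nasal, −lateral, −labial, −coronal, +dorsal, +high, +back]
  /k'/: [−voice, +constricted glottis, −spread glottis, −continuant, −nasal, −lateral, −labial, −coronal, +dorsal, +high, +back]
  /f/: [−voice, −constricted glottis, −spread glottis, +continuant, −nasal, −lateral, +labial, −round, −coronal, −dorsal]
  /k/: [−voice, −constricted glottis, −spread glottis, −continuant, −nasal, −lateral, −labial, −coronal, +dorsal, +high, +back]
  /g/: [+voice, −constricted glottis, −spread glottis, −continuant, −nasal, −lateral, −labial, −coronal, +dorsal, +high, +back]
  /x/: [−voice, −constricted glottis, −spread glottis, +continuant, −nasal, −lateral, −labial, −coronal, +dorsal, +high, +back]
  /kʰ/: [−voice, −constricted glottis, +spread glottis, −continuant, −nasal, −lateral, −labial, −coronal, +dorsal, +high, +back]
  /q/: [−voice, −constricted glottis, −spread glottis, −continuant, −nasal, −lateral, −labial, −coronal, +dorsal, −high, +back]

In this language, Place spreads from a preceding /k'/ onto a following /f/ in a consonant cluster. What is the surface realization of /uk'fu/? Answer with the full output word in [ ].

[uk'xu]

The Place node dominates the terminals [labial], [round], [coronal], [anterior], [distributed], [strident], [dorsal], [high], [back].
The target acquires /k'/'s values for everything under Place — [−labial], [−coronal], [+dorsal], [+high], [+back] — while keeping its own [voice], [constricted glottis], [spread glottis], ….
Among the inventory, only /x/ has exactly this specification, giving the surface form [uk'xu].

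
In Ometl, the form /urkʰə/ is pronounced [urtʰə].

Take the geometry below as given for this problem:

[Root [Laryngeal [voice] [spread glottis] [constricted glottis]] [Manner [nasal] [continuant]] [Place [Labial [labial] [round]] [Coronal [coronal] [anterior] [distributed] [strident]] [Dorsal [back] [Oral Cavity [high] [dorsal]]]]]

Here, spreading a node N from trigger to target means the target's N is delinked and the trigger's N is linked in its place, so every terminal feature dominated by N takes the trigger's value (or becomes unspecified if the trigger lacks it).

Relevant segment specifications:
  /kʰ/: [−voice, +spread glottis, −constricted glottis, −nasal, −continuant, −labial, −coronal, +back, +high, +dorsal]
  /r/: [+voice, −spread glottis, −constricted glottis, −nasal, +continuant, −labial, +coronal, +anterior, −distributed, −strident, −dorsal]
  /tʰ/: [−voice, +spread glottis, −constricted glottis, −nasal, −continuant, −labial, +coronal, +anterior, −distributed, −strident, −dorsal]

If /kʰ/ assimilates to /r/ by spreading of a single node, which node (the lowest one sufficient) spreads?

Place

Feature comparison: [coronal], [anterior], [distributed], [strident], [dorsal], [high], [back] differ between /kʰ/ and [tʰ]; the remaining terminals match.
Tracing each changed feature up the tree, the paths first meet at Place; any lower node misses at least one of them.
Spreading Place from /r/ overwrites each of those terminals with /r/'s values, yielding exactly [tʰ].
[spread glottis], [continuant] — on which /r/ differs from /kʰ/ — are unchanged, so Root cannot have spread; the constituent is no larger than Place.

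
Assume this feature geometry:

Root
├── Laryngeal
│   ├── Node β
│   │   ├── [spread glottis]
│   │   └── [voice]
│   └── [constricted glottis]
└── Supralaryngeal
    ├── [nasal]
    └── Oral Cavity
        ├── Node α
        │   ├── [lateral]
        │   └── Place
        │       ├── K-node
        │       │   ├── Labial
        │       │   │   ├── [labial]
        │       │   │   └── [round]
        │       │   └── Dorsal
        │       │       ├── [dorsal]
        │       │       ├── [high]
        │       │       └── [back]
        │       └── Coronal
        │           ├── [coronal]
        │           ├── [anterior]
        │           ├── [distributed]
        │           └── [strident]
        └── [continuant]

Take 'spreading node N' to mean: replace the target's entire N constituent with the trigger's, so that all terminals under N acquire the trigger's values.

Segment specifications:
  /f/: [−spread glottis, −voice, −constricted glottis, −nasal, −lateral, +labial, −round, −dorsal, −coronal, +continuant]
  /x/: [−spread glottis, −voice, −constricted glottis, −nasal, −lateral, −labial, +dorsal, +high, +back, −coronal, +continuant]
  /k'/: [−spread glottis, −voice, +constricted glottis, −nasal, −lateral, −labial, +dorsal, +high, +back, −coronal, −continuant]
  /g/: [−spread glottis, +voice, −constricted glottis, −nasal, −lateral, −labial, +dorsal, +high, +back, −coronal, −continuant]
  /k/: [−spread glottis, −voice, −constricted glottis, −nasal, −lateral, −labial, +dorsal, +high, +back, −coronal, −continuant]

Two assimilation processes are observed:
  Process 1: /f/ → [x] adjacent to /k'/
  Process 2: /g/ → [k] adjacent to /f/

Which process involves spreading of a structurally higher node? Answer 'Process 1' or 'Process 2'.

Process 1 alters [labial], [round], [dorsal], [high], [back]; the lowest common ancestor is K-node (depth 5 from Root).
Process 2 alters [voice]; the lowest dominating node is [voice] (depth 3 from Root).
[voice] is closer to Root than K-node, so Process 2 spreads the higher node.

Process 2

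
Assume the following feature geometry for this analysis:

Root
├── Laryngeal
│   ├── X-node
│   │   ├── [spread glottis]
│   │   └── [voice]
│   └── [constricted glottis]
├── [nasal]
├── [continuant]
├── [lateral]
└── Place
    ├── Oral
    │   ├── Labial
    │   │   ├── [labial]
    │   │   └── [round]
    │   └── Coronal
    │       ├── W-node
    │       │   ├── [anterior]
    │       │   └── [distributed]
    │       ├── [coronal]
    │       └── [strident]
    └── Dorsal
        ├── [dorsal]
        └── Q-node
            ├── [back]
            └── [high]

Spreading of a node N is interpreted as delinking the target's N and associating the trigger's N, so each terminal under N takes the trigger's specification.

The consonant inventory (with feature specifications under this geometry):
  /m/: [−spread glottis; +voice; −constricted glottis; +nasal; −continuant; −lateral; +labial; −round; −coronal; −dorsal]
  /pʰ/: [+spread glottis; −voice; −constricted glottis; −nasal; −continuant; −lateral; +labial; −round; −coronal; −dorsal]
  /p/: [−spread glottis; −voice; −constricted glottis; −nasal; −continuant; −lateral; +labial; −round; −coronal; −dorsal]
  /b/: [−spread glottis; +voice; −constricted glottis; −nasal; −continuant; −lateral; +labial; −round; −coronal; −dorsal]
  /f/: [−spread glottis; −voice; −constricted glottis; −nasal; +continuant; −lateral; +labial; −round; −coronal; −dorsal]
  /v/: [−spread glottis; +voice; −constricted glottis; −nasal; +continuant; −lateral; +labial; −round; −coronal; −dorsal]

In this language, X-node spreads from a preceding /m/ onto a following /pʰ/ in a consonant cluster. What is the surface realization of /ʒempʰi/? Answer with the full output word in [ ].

X-node immediately or transitively dominates [spread glottis], [voice].
After delinking /pʰ/'s X-node and linking /m/'s, the affected terminals become [−spread glottis], [+voice]; [constricted glottis], [nasal], [continuant], … (outside X-node) are retained from /pʰ/.
Among the inventory, only /b/ has exactly this specification, giving the surface form [ʒembi].

[ʒembi]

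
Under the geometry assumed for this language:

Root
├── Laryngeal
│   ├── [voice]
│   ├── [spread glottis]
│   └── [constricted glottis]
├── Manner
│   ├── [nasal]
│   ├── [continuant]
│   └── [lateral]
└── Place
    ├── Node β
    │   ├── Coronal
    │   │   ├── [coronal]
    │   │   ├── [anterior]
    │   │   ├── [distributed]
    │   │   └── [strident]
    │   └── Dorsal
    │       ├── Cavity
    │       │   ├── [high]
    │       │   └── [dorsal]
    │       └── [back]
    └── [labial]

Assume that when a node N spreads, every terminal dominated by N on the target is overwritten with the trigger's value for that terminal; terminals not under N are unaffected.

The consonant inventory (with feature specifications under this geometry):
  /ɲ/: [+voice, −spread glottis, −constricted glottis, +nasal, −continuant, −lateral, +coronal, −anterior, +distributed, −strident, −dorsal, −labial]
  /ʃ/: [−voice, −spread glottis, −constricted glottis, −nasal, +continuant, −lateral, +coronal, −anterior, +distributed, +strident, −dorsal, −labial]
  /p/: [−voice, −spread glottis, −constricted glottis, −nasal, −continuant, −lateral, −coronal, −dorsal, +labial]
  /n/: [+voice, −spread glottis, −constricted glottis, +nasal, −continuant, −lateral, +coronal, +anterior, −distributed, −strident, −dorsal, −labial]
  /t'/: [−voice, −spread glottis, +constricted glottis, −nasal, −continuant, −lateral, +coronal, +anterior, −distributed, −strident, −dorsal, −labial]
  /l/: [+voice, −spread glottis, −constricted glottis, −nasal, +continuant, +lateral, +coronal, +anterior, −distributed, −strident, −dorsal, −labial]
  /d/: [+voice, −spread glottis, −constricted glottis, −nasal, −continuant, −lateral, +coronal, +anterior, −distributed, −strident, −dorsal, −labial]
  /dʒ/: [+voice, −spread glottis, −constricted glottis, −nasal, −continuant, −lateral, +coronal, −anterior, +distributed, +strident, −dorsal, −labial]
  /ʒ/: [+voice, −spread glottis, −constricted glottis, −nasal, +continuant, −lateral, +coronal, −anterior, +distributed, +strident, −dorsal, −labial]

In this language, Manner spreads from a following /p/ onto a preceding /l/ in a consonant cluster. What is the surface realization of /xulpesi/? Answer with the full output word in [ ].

Manner immediately or transitively dominates [nasal], [continuant], [lateral].
After delinking /l/'s Manner and linking /p/'s, the affected terminals become [−nasal], [−continuant], [−lateral]; [voice], [spread glottis], [constricted glottis], … (outside Manner) are retained from /l/.
This feature bundle is that of [d], so /xulpesi/ surfaces as [xudpesi].

[xudpesi]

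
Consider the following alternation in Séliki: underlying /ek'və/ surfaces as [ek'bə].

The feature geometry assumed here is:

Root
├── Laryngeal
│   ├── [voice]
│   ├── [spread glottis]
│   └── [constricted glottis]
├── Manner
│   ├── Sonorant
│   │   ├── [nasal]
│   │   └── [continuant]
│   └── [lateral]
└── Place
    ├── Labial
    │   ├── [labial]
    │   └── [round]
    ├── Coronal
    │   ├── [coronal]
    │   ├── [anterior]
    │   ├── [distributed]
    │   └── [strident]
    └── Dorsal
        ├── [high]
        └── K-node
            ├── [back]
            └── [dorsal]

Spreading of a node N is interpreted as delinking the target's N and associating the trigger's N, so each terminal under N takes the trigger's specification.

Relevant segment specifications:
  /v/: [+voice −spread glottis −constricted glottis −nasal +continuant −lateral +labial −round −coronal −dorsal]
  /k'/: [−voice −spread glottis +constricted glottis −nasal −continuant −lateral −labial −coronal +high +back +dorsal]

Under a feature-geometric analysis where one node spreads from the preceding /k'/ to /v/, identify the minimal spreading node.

[continuant]

/v/ and [b] differ in [continuant]; every other specified feature is identical.
With a single altered terminal, the smallest constituent that could spread is that terminal — [continuant].
[constricted glottis], [dorsal] stay as in /v/ although /k'/ differs there, so no node dominating them spread; among the remaining candidates [continuant] is the lowest that derives the output.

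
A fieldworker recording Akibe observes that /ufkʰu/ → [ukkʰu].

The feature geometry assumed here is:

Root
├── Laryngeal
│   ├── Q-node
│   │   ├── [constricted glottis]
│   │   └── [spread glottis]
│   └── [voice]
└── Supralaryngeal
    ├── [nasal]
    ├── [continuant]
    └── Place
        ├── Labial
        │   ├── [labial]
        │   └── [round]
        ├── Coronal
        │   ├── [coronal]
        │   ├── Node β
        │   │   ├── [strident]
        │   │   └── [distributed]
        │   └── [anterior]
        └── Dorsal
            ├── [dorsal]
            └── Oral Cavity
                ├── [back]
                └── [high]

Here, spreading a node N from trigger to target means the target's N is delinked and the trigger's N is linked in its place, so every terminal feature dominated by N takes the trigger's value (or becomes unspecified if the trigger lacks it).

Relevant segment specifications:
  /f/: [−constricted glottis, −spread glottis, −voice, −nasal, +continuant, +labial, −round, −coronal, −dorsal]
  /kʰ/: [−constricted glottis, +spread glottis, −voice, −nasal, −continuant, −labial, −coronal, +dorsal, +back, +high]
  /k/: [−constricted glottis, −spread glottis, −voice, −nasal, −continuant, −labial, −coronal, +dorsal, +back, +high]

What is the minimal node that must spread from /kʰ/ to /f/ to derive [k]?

Comparing /f/ with its surface form [k], the features that change are [continuant], [labial], [round], [dorsal], [high], [back].
In this geometry the lowest node dominating all of them is Supralaryngeal: every daughter of Supralaryngeal dominates only a proper subset, so no lower node suffices.
Delinking /f/'s Supralaryngeal and associating /kʰ/'s Supralaryngeal gives precisely the feature bundle of [k].
Since [spread glottis] is preserved even though /kʰ/ disagrees there, no node above Supralaryngeal spread.

Supralaryngeal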